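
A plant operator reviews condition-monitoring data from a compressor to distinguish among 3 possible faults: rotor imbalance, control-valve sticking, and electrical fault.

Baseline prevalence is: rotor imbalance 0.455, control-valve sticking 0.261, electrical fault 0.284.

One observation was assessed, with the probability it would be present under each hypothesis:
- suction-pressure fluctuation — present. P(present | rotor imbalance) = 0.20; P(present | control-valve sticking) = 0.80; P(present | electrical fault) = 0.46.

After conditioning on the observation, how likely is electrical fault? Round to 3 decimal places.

By Bayes' rule, the unnormalized weight for each hypothesis is prior × likelihood:
  rotor imbalance: 0.455 × 0.20 = 0.091
  control-valve sticking: 0.261 × 0.80 = 0.2088
  electrical fault: 0.284 × 0.46 = 0.13064
Normalizing constant Z = 0.091 + 0.2088 + 0.13064 = 0.43044.
P(electrical fault | evidence) = 0.13064 / 0.43044 ≈ 0.304.

0.304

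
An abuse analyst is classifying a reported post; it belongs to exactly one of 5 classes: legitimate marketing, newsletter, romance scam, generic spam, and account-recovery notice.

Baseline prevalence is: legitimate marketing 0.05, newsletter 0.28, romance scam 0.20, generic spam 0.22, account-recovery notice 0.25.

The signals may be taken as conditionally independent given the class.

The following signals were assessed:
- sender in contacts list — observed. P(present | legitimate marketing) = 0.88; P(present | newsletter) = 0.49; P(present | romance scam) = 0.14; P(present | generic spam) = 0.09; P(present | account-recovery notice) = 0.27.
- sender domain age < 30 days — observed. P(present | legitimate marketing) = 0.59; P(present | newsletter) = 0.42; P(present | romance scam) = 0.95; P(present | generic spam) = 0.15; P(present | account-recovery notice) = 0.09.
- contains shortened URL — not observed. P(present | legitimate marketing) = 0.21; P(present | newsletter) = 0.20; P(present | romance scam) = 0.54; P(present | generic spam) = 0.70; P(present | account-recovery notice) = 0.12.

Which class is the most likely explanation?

newsletter

By Bayes' rule with conditional independence, the unnormalized weight for each hypothesis is prior × ∏ likelihoods (using 1 − P(present | H) for each absent signal):
  legitimate marketing: 0.05 × 0.88 × 0.59 × (1 − 0.21) = 0.020508
  newsletter: 0.28 × 0.49 × 0.42 × (1 − 0.20) = 0.046099
  romance scam: 0.20 × 0.14 × 0.95 × (1 − 0.54) = 0.012236
  generic spam: 0.22 × 0.09 × 0.15 × (1 − 0.70) = 0.000891
  account-recovery notice: 0.25 × 0.27 × 0.09 × (1 − 0.12) = 0.005346
Marginal likelihood of the evidence = 0.085081.
P(legitimate marketing | evidence) ≈ 0.020508 / 0.085081 ≈ 0.241
P(newsletter | evidence) ≈ 0.046099 / 0.085081 ≈ 0.542
P(romance scam | evidence) ≈ 0.012236 / 0.085081 ≈ 0.144
P(generic spam | evidence) ≈ 0.000891 / 0.085081 ≈ 0.010
P(account-recovery notice | evidence) ≈ 0.005346 / 0.085081 ≈ 0.063
The largest is 0.542, so newsletter is most probable.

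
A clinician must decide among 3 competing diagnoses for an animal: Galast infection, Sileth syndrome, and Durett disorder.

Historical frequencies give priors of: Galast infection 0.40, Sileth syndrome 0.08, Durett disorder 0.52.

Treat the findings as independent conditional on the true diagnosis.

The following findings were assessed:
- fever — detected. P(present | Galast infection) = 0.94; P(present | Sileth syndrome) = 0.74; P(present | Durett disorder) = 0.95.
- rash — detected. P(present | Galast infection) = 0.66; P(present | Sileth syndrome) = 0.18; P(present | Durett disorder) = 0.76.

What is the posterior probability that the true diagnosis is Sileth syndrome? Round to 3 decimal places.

By Bayes' rule with conditional independence, the unnormalized weight for each hypothesis is prior × ∏ likelihoods:
  Galast infection: 0.40 × 0.94 × 0.66 = 0.24816
  Sileth syndrome: 0.08 × 0.74 × 0.18 = 0.010656
  Durett disorder: 0.52 × 0.95 × 0.76 = 0.37544
Normalizing constant Z = 0.24816 + 0.010656 + 0.37544 = 0.63426.
P(Sileth syndrome | evidence) = 0.010656 / 0.63426 ≈ 0.017.

0.017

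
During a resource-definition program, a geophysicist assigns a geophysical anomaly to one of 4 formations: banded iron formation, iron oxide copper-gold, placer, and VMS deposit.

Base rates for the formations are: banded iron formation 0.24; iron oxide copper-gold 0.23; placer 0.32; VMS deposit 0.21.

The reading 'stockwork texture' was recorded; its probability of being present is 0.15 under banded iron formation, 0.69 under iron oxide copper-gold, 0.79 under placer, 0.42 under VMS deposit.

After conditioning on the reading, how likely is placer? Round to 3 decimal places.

For each hypothesis, the unnormalized posterior weight is prior × likelihood:
  banded iron formation: 0.24 × 0.15 = 0.036
  iron oxide copper-gold: 0.23 × 0.69 = 0.1587
  placer: 0.32 × 0.79 = 0.2528
  VMS deposit: 0.21 × 0.42 = 0.0882
Normalizing constant Z = 0.036 + 0.1587 + 0.2528 + 0.0882 = 0.5357.
P(placer | evidence) = 0.2528 / 0.5357 ≈ 0.472.

0.472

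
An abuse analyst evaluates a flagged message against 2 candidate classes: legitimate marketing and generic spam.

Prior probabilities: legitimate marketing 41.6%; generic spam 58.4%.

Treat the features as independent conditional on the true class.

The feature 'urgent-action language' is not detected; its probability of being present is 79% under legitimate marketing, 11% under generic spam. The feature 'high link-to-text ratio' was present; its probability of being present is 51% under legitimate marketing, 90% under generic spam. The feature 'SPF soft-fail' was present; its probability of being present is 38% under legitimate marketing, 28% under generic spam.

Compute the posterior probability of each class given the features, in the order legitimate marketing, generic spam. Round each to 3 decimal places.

0.114, 0.886

For each hypothesis, the unnormalized posterior weight is prior × product of the feature likelihoods (using 1 − P(present | H) for each absent feature):
  legitimate marketing: 0.416 × (1 − 0.79) × 0.51 × 0.38 = 0.01693
  generic spam: 0.584 × (1 − 0.11) × 0.90 × 0.28 = 0.13098
Normalizing constant Z = 0.01693 + 0.13098 = 0.14791.
P(legitimate marketing | evidence) = 0.01693 / 0.14791 ≈ 0.114
P(generic spam | evidence) = 0.13098 / 0.14791 ≈ 0.886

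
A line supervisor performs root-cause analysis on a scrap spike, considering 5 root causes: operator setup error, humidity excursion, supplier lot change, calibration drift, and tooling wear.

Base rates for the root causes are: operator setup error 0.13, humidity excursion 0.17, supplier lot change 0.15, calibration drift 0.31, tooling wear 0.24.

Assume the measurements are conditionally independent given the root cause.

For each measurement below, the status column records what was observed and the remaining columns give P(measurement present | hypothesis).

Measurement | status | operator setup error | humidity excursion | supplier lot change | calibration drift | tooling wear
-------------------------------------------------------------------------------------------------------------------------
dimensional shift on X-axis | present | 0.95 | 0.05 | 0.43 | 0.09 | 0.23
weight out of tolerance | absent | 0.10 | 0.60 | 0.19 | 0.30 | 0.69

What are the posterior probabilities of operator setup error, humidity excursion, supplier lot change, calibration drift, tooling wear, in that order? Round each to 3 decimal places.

0.546, 0.017, 0.257, 0.096, 0.084

For each hypothesis, the unnormalized posterior weight is prior × product of the measurement likelihoods (using 1 − P(present | H) for each absent measurement):
  operator setup error: 0.13 × 0.95 × (1 − 0.10) = 0.11115
  humidity excursion: 0.17 × 0.05 × (1 − 0.60) = 0.0034
  supplier lot change: 0.15 × 0.43 × (1 − 0.19) = 0.052245
  calibration drift: 0.31 × 0.09 × (1 − 0.30) = 0.01953
  tooling wear: 0.24 × 0.23 × (1 − 0.69) = 0.017112
The unnormalized weights sum to 0.20344.
P(operator setup error | evidence) = 0.11115 / 0.20344 ≈ 0.546
P(humidity excursion | evidence) = 0.0034 / 0.20344 ≈ 0.017
P(supplier lot change | evidence) = 0.052245 / 0.20344 ≈ 0.257
P(calibration drift | evidence) = 0.01953 / 0.20344 ≈ 0.096
P(tooling wear | evidence) = 0.017112 / 0.20344 ≈ 0.084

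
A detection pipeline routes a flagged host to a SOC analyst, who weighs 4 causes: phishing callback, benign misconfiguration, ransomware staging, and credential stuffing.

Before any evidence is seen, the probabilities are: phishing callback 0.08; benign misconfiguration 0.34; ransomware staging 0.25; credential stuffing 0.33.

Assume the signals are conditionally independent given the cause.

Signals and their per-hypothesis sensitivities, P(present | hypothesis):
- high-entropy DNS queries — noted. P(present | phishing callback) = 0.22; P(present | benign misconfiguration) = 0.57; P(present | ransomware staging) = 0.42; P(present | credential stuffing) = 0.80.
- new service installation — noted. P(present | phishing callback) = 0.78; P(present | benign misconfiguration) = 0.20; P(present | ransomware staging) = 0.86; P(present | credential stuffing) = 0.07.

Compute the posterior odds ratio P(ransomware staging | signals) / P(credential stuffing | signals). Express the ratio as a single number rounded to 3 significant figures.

4.89

Unnormalized posterior weight (prior times the signal likelihoods) for each of the two hypotheses:
  ransomware staging: 0.25 × 0.42 × 0.86 = 0.0903
  credential stuffing: 0.33 × 0.80 × 0.07 = 0.01848
Odds(ransomware staging : credential stuffing) = 0.0903 / 0.01848 ≈ 4.89.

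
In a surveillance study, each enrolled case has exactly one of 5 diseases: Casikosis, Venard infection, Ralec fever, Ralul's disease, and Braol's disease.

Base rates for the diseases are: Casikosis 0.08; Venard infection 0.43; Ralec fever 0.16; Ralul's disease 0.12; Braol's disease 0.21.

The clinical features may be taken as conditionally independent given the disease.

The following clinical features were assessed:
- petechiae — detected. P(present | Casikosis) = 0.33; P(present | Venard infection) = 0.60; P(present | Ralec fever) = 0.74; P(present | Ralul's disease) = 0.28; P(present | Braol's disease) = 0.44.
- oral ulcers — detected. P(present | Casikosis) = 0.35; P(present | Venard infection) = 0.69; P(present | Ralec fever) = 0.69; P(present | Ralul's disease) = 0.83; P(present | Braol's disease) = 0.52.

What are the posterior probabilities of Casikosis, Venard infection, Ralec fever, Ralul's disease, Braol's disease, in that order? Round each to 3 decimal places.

0.027, 0.516, 0.237, 0.081, 0.139

By Bayes' rule with conditional independence, the unnormalized weight for each hypothesis is prior × ∏ likelihoods:
  Casikosis: 0.08 × 0.33 × 0.35 = 0.00924
  Venard infection: 0.43 × 0.60 × 0.69 = 0.17802
  Ralec fever: 0.16 × 0.74 × 0.69 = 0.081696
  Ralul's disease: 0.12 × 0.28 × 0.83 = 0.027888
  Braol's disease: 0.21 × 0.44 × 0.52 = 0.048048
Normalizing constant Z = 0.00924 + 0.17802 + 0.081696 + 0.027888 + 0.048048 = 0.34489.
P(Casikosis | evidence) = 0.00924 / 0.34489 ≈ 0.027
P(Venard infection | evidence) = 0.17802 / 0.34489 ≈ 0.516
P(Ralec fever | evidence) = 0.081696 / 0.34489 ≈ 0.237
P(Ralul's disease | evidence) = 0.027888 / 0.34489 ≈ 0.081
P(Braol's disease | evidence) = 0.048048 / 0.34489 ≈ 0.139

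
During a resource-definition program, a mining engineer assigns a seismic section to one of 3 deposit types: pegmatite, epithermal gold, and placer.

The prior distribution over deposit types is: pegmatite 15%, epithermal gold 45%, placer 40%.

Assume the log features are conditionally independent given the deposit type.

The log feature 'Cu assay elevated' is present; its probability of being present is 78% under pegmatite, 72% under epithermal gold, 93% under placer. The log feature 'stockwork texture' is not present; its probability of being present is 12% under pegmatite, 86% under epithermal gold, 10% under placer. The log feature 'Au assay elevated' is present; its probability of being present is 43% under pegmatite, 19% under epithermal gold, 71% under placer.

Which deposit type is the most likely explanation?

By Bayes' rule with conditional independence, the unnormalized weight for each hypothesis is prior × ∏ likelihoods (using 1 − P(present | H) for each absent log feature):
  pegmatite: 0.15 × 0.78 × (1 − 0.12) × 0.43 = 0.044273
  epithermal gold: 0.45 × 0.72 × (1 − 0.86) × 0.19 = 0.0086184
  placer: 0.40 × 0.93 × (1 − 0.10) × 0.71 = 0.23771
The unnormalized weights sum to 0.2906.
P(pegmatite | evidence) ≈ 0.044273 / 0.2906 ≈ 0.152
P(epithermal gold | evidence) ≈ 0.0086184 / 0.2906 ≈ 0.030
P(placer | evidence) ≈ 0.23771 / 0.2906 ≈ 0.818
The largest is 0.818, so placer is most probable.

placer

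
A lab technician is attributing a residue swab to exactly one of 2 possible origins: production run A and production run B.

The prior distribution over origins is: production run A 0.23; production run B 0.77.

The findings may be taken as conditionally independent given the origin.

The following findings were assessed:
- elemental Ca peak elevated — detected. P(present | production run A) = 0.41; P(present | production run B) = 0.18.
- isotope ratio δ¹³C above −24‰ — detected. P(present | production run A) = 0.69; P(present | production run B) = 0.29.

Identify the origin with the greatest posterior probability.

production run A

By Bayes' rule with conditional independence, the unnormalized weight for each hypothesis is prior × ∏ likelihoods:
  production run A: 0.23 × 0.41 × 0.69 = 0.065067
  production run B: 0.77 × 0.18 × 0.29 = 0.040194
Marginal likelihood of the evidence = 0.10526.
P(production run A | evidence) ≈ 0.065067 / 0.10526 ≈ 0.618
P(production run B | evidence) ≈ 0.040194 / 0.10526 ≈ 0.382
The largest is 0.618, so production run A is most probable.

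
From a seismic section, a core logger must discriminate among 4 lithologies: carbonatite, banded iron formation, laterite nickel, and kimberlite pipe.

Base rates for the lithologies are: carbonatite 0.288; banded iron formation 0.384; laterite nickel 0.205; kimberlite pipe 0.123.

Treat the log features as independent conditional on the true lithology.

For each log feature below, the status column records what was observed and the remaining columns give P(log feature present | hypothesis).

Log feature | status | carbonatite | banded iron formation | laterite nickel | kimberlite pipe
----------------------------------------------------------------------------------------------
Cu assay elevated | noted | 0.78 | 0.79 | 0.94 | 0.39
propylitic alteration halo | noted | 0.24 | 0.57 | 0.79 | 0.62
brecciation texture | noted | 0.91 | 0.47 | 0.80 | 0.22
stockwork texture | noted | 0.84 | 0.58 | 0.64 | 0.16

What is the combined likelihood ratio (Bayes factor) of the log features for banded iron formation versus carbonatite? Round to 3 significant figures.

0.858

Joint likelihood of the log feature pattern under each hypothesis:
  banded iron formation: 0.79 × 0.57 × 0.47 × 0.58 = 0.12275
  carbonatite: 0.78 × 0.24 × 0.91 × 0.84 = 0.1431
Bayes factor = 0.12275 / 0.1431 ≈ 0.858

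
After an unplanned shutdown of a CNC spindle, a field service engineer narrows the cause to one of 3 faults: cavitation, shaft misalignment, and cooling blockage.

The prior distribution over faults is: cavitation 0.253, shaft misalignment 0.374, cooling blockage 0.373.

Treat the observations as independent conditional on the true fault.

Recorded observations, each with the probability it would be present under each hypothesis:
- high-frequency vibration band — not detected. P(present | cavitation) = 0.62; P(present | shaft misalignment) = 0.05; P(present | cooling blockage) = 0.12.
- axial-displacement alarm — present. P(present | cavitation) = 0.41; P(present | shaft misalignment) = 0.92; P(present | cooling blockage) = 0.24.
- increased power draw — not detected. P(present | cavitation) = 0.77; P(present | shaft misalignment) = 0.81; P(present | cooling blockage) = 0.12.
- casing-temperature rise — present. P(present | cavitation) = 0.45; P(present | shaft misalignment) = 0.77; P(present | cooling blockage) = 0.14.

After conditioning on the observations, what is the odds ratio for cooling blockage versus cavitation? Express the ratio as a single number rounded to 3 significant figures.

2.38

Unnormalized posterior weight (prior times the observation likelihoods) for each of the two hypotheses (using 1 − P(present | H) for each absent observation):
  cooling blockage: 0.373 × (1 − 0.12) × 0.24 × (1 − 0.12) × 0.14 = 0.0097054
  cavitation: 0.253 × (1 − 0.62) × 0.41 × (1 − 0.77) × 0.45 = 0.0040797
Posterior odds = 0.0097054 / 0.0040797 ≈ 2.38.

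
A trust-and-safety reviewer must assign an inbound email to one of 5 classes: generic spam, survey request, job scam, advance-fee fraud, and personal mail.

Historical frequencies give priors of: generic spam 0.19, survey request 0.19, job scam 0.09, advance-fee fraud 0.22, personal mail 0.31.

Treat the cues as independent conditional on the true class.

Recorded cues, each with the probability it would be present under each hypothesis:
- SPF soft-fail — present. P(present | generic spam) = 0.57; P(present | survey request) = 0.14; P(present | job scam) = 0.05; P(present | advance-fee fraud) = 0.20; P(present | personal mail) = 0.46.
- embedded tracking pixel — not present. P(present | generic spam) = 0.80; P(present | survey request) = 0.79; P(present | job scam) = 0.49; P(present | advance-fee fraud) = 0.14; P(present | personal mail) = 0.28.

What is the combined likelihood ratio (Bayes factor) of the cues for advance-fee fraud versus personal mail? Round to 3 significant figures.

Take the product of per-cue likelihoods under each hypothesis (using 1 − P(present | H) for each absent cue), then divide.
  advance-fee fraud: 0.20 × (1 − 0.14) = 0.172
  personal mail: 0.46 × (1 − 0.28) = 0.3312
Bayes factor = 0.172 / 0.3312 ≈ 0.519

0.519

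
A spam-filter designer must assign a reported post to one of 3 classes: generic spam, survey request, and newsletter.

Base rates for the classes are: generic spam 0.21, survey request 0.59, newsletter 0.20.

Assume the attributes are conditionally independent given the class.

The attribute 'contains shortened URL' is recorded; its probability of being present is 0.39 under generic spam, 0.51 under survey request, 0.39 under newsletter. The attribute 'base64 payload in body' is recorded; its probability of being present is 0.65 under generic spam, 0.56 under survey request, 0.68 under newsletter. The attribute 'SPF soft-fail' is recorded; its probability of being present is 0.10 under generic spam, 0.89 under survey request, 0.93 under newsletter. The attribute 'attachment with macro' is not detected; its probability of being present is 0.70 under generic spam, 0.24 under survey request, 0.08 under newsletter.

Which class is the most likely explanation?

Multiply each prior by the joint likelihood of the attribute pattern (using 1 − P(present | H) for each absent attribute):
  generic spam: 0.21 × 0.39 × 0.65 × 0.10 × (1 − 0.70) = 0.0015971
  survey request: 0.59 × 0.51 × 0.56 × 0.89 × (1 − 0.24) = 0.11398
  newsletter: 0.20 × 0.39 × 0.68 × 0.93 × (1 − 0.08) = 0.045381
Marginal likelihood of the evidence = 0.16095.
P(generic spam | evidence) ≈ 0.0015971 / 0.16095 ≈ 0.010
P(survey request | evidence) ≈ 0.11398 / 0.16095 ≈ 0.708
P(newsletter | evidence) ≈ 0.045381 / 0.16095 ≈ 0.282
The largest is 0.708, so survey request is most probable.

survey request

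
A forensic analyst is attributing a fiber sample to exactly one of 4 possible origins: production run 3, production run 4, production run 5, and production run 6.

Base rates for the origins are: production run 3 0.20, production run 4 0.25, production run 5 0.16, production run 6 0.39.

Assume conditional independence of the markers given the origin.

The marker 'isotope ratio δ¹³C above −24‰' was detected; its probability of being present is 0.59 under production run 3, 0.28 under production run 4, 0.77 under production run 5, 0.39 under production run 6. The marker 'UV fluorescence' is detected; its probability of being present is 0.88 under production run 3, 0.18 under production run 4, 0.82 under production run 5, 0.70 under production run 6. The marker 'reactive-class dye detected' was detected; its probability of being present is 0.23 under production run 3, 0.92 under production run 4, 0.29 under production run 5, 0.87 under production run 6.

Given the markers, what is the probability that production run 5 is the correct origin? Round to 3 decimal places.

0.186

Multiply each prior by the joint likelihood of the marker pattern:
  production run 3: 0.20 × 0.59 × 0.88 × 0.23 = 0.023883
  production run 4: 0.25 × 0.28 × 0.18 × 0.92 = 0.011592
  production run 5: 0.16 × 0.77 × 0.82 × 0.29 = 0.029297
  production run 6: 0.39 × 0.39 × 0.70 × 0.87 = 0.092629
Normalizing constant Z = 0.023883 + 0.011592 + 0.029297 + 0.092629 = 0.1574.
P(production run 5 | evidence) = 0.029297 / 0.1574 ≈ 0.186.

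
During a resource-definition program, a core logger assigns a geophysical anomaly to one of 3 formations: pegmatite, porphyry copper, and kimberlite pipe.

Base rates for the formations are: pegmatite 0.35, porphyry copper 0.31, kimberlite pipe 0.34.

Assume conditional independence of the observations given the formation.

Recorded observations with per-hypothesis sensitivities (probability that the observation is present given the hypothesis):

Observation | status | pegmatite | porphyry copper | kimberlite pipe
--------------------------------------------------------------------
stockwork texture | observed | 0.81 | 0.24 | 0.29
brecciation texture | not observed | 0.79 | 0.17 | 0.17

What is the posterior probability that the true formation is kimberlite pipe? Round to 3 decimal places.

Multiply each prior by the joint likelihood of the evidence pattern (using 1 − P(present | H) for each absent observation):
  pegmatite: 0.35 × 0.81 × (1 − 0.79) = 0.059535
  porphyry copper: 0.31 × 0.24 × (1 − 0.17) = 0.061752
  kimberlite pipe: 0.34 × 0.29 × (1 − 0.17) = 0.081838
The unnormalized weights sum to 0.20312.
P(kimberlite pipe | evidence) = 0.081838 / 0.20312 ≈ 0.403.

0.403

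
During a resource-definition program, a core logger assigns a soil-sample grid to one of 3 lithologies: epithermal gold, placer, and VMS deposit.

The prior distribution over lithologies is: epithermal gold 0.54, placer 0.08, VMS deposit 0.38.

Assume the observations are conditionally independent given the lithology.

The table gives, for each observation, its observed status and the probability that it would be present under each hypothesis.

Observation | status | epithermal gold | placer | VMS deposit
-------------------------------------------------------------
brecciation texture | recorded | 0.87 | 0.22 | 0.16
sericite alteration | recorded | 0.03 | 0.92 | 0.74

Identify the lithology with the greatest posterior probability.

VMS deposit

Multiply each prior by the joint likelihood of the evidence pattern:
  epithermal gold: 0.54 × 0.87 × 0.03 = 0.014094
  placer: 0.08 × 0.22 × 0.92 = 0.016192
  VMS deposit: 0.38 × 0.16 × 0.74 = 0.044992
Normalizing constant Z = 0.014094 + 0.016192 + 0.044992 = 0.075278.
P(epithermal gold | evidence) ≈ 0.014094 / 0.075278 ≈ 0.187
P(placer | evidence) ≈ 0.016192 / 0.075278 ≈ 0.215
P(VMS deposit | evidence) ≈ 0.044992 / 0.075278 ≈ 0.598
The largest is 0.598, so VMS deposit is most probable.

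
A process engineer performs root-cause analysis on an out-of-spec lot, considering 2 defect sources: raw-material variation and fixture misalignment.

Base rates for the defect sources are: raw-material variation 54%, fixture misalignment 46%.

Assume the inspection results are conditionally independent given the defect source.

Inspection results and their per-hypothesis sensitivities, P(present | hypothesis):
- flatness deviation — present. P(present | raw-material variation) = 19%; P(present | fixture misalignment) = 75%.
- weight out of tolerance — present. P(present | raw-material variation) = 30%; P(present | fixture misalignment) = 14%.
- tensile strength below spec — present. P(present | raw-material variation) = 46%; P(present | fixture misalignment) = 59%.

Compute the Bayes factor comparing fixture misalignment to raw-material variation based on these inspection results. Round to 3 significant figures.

2.36

Joint likelihood of the inspection result pattern under each hypothesis:
  fixture misalignment: 0.75 × 0.14 × 0.59 = 0.06195
  raw-material variation: 0.19 × 0.30 × 0.46 = 0.02622
Bayes factor = 0.06195 / 0.02622 ≈ 2.36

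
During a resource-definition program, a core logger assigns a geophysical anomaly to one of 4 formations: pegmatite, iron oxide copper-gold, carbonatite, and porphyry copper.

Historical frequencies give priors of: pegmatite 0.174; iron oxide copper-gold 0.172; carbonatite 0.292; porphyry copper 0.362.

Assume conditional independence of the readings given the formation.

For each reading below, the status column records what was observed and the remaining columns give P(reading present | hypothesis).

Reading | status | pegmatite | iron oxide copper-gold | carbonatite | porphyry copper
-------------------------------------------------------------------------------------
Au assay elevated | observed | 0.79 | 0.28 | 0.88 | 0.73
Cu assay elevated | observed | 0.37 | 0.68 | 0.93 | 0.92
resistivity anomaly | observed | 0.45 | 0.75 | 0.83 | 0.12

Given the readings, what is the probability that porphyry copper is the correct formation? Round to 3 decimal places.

0.106

Multiply each prior by the joint likelihood of the reading pattern:
  pegmatite: 0.174 × 0.79 × 0.37 × 0.45 = 0.022887
  iron oxide copper-gold: 0.172 × 0.28 × 0.68 × 0.75 = 0.024562
  carbonatite: 0.292 × 0.88 × 0.93 × 0.83 = 0.19835
  porphyry copper: 0.362 × 0.73 × 0.92 × 0.12 = 0.029174
Normalizing constant Z = 0.022887 + 0.024562 + 0.19835 + 0.029174 = 0.27497.
P(porphyry copper | evidence) = 0.029174 / 0.27497 ≈ 0.106.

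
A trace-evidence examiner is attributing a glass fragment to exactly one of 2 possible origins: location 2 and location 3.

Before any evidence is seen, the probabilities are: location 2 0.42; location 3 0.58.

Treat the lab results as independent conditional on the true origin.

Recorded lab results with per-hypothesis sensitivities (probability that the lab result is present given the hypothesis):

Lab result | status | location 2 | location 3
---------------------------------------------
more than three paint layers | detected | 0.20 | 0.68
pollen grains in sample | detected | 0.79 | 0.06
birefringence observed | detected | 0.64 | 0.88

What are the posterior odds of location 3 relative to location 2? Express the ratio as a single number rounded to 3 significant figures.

0.490

Unnormalized posterior weight (prior times the lab result likelihoods) for each of the two hypotheses:
  location 3: 0.58 × 0.68 × 0.06 × 0.88 = 0.020824
  location 2: 0.42 × 0.20 × 0.79 × 0.64 = 0.04247
Odds(location 3 : location 2) = 0.020824 / 0.04247 ≈ 0.490.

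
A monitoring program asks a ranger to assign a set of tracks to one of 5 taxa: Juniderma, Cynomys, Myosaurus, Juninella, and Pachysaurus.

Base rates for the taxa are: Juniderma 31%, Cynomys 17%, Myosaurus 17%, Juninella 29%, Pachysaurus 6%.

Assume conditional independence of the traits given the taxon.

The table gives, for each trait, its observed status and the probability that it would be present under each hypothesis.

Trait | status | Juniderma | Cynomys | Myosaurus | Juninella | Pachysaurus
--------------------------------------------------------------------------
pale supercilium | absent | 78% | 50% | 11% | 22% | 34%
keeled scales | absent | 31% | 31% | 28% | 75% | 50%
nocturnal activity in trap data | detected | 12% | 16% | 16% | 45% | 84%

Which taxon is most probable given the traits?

Juninella

By Bayes' rule with conditional independence, the unnormalized weight for each hypothesis is prior × ∏ likelihoods (using 1 − P(present | H) for each absent trait):
  Juniderma: 0.31 × (1 − 0.78) × (1 − 0.31) × 0.12 = 0.005647
  Cynomys: 0.17 × (1 − 0.50) × (1 − 0.31) × 0.16 = 0.009384
  Myosaurus: 0.17 × (1 − 0.11) × (1 − 0.28) × 0.16 = 0.01743
  Juninella: 0.29 × (1 − 0.22) × (1 − 0.75) × 0.45 = 0.025447
  Pachysaurus: 0.06 × (1 − 0.34) × (1 − 0.50) × 0.84 = 0.016632
Normalizing constant Z = 0.005647 + 0.009384 + 0.01743 + 0.025447 + 0.016632 = 0.07454.
P(Juniderma | evidence) ≈ 0.005647 / 0.07454 ≈ 0.076
P(Cynomys | evidence) ≈ 0.009384 / 0.07454 ≈ 0.126
P(Myosaurus | evidence) ≈ 0.01743 / 0.07454 ≈ 0.234
P(Juninella | evidence) ≈ 0.025447 / 0.07454 ≈ 0.341
P(Pachysaurus | evidence) ≈ 0.016632 / 0.07454 ≈ 0.223
The largest is 0.341, so Juninella is most probable.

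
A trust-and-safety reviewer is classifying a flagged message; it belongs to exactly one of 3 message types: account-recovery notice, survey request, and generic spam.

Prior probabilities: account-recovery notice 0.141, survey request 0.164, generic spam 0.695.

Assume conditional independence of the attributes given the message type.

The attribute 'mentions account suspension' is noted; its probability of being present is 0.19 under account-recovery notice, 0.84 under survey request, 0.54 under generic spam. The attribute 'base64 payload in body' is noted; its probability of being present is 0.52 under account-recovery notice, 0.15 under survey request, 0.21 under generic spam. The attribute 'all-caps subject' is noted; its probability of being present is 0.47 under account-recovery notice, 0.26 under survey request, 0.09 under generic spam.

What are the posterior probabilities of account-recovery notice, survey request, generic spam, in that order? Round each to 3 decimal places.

By Bayes' rule with conditional independence, the unnormalized weight for each hypothesis is prior × ∏ likelihoods:
  account-recovery notice: 0.141 × 0.19 × 0.52 × 0.47 = 0.0065475
  survey request: 0.164 × 0.84 × 0.15 × 0.26 = 0.0053726
  generic spam: 0.695 × 0.54 × 0.21 × 0.09 = 0.0070932
Marginal likelihood of the evidence = 0.019013.
P(account-recovery notice | evidence) = 0.0065475 / 0.019013 ≈ 0.344
P(survey request | evidence) = 0.0053726 / 0.019013 ≈ 0.283
P(generic spam | evidence) = 0.0070932 / 0.019013 ≈ 0.373

0.344, 0.283, 0.373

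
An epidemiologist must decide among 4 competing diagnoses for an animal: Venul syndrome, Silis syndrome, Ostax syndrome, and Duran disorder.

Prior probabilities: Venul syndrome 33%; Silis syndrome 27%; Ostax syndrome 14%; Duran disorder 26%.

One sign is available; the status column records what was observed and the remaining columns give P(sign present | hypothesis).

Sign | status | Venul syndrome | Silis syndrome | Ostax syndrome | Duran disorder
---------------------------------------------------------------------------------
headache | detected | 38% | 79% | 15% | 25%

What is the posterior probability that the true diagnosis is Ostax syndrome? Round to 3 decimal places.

Multiply each prior by the likelihood of the sign:
  Venul syndrome: 0.33 × 0.38 = 0.1254
  Silis syndrome: 0.27 × 0.79 = 0.2133
  Ostax syndrome: 0.14 × 0.15 = 0.021
  Duran disorder: 0.26 × 0.25 = 0.065
The unnormalized weights sum to 0.4247.
P(Ostax syndrome | evidence) = 0.021 / 0.4247 ≈ 0.049.

0.049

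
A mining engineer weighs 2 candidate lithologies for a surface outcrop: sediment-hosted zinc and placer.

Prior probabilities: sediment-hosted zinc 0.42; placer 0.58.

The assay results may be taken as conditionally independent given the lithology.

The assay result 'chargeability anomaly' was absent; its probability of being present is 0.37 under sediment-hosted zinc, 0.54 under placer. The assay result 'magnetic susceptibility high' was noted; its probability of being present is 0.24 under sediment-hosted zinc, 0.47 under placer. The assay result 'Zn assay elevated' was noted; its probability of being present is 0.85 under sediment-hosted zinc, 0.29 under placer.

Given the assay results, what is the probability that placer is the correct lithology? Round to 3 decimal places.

Multiply each prior by the joint likelihood of the assay result pattern (using 1 − P(present | H) for each absent assay result):
  sediment-hosted zinc: 0.42 × (1 − 0.37) × 0.24 × 0.85 = 0.053978
  placer: 0.58 × (1 − 0.54) × 0.47 × 0.29 = 0.036365
Marginal likelihood of the evidence = 0.090343.
P(placer | evidence) = 0.036365 / 0.090343 ≈ 0.403.

0.403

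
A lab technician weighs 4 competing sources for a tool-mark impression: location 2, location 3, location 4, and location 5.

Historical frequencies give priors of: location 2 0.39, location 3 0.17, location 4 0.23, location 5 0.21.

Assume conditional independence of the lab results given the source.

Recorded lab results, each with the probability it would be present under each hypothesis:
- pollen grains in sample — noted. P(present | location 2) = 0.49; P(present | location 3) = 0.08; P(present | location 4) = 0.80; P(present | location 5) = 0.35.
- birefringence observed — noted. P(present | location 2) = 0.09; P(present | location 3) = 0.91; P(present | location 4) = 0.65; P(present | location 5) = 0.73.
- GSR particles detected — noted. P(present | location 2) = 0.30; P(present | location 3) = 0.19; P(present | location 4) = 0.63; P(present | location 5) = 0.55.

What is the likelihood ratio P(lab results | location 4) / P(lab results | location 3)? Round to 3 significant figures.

Take the product of per-lab result likelihoods under each hypothesis, then divide.
  location 4: 0.80 × 0.65 × 0.63 = 0.3276
  location 3: 0.08 × 0.91 × 0.19 = 0.013832
Bayes factor = 0.3276 / 0.013832 ≈ 23.7

23.7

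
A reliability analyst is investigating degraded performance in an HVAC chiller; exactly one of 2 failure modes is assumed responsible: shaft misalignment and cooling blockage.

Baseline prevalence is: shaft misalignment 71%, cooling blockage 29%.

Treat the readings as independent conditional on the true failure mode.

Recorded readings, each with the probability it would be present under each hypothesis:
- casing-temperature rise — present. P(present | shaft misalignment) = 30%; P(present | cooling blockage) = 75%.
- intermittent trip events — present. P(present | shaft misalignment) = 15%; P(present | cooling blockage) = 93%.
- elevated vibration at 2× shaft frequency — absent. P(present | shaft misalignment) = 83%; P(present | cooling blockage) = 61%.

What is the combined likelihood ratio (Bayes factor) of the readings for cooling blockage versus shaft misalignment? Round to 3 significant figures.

35.6

Joint likelihood of the reading pattern under each hypothesis (using 1 − P(present | H) for each absent reading):
  cooling blockage: 0.75 × 0.93 × (1 − 0.61) = 0.27203
  shaft misalignment: 0.30 × 0.15 × (1 − 0.83) = 0.00765
Bayes factor = 0.27203 / 0.00765 ≈ 35.6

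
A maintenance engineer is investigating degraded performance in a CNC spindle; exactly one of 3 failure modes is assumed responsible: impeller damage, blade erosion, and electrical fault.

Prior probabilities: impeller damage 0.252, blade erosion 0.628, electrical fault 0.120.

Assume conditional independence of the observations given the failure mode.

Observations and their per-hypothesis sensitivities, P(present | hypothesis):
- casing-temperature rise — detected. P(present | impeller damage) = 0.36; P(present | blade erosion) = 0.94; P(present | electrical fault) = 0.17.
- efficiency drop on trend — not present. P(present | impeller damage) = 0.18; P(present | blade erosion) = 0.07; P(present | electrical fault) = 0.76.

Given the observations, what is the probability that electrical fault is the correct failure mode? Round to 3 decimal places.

By Bayes' rule with conditional independence, the unnormalized weight for each hypothesis is prior × ∏ likelihoods (using 1 − P(present | H) for each absent observation):
  impeller damage: 0.252 × 0.36 × (1 − 0.18) = 0.07439
  blade erosion: 0.628 × 0.94 × (1 − 0.07) = 0.549
  electrical fault: 0.120 × 0.17 × (1 − 0.76) = 0.004896
Marginal likelihood of the evidence = 0.62828.
P(electrical fault | evidence) = 0.004896 / 0.62828 ≈ 0.008.

0.008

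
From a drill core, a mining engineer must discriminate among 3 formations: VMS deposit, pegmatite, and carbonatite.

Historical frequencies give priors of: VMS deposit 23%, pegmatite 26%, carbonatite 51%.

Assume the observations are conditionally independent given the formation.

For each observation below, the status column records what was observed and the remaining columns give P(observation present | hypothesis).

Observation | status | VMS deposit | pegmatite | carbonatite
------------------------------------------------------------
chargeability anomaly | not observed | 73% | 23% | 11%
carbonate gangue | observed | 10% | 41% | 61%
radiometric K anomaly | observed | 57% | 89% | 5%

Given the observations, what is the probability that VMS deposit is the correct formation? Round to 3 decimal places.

For each hypothesis, the unnormalized posterior weight is prior × product of the observation likelihoods (using 1 − P(present | H) for each absent observation):
  VMS deposit: 0.23 × (1 − 0.73) × 0.10 × 0.57 = 0.0035397
  pegmatite: 0.26 × (1 − 0.23) × 0.41 × 0.89 = 0.073053
  carbonatite: 0.51 × (1 − 0.11) × 0.61 × 0.05 = 0.013844
The unnormalized weights sum to 0.090437.
P(VMS deposit | evidence) = 0.0035397 / 0.090437 ≈ 0.039.

0.039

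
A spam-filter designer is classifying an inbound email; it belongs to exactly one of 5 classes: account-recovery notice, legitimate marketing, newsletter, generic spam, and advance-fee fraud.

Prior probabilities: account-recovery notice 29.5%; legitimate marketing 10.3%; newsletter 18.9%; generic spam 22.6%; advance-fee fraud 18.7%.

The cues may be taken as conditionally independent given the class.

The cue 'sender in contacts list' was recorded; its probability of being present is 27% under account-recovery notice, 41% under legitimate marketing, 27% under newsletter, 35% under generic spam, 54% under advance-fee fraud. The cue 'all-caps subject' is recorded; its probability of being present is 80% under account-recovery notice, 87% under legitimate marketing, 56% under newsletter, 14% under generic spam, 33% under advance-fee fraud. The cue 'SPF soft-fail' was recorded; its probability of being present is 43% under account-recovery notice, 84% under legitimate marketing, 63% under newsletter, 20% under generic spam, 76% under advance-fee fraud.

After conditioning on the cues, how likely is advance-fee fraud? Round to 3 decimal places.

Multiply each prior by the joint likelihood of the cue pattern:
  account-recovery notice: 0.295 × 0.27 × 0.80 × 0.43 = 0.0274
  legitimate marketing: 0.103 × 0.41 × 0.87 × 0.84 = 0.030862
  newsletter: 0.189 × 0.27 × 0.56 × 0.63 = 0.018003
  generic spam: 0.226 × 0.35 × 0.14 × 0.20 = 0.0022148
  advance-fee fraud: 0.187 × 0.54 × 0.33 × 0.76 = 0.025326
The unnormalized weights sum to 0.10381.
P(advance-fee fraud | evidence) = 0.025326 / 0.10381 ≈ 0.244.

0.244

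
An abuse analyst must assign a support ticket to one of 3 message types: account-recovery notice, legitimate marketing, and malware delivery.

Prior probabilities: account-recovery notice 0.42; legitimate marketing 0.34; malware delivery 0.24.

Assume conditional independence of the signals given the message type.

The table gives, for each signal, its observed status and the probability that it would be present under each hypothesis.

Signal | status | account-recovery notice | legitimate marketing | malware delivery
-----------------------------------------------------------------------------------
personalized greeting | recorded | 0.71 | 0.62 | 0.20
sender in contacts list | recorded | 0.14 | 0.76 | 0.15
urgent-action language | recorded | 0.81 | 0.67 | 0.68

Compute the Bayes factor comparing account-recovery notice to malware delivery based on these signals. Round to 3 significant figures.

Take the product of per-signal likelihoods under each hypothesis, then divide.
  account-recovery notice: 0.71 × 0.14 × 0.81 = 0.080514
  malware delivery: 0.20 × 0.15 × 0.68 = 0.0204
Bayes factor = 0.080514 / 0.0204 ≈ 3.95

3.95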